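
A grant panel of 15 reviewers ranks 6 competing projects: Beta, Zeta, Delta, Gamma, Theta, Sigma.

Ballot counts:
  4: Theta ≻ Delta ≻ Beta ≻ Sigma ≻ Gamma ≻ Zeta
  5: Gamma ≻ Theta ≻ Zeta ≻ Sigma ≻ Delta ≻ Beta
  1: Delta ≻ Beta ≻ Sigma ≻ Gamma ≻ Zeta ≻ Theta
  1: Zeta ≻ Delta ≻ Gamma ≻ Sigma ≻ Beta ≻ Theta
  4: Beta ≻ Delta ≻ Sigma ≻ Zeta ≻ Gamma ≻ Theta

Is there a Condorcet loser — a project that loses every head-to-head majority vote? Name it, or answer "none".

Zeta

Head-to-head results (15 reviewers):
Beta vs Zeta: Beta wins 9–6.
Beta–Delta: Delta 11–4.
Beta vs Gamma: Beta wins 9–6.
Beta vs Theta: 1+1+4 = 6 for Beta, 9 for Theta — Theta by 9–6.
Beta vs Sigma: Beta preferred on 4+1+4 = 9 ballots; Beta wins 9–6.
Zeta vs Delta: 6 to 9, Delta.
Zeta vs Gamma: Zeta is ranked higher on 1+4 = 5 ballots, Gamma on 10. Gamma wins 10–5.
Zeta vs Theta: Zeta is ranked higher on 1+1+4 = 6 ballots, Theta on 9. Theta wins 9–6.
Zeta vs Sigma: Zeta preferred on 5+1 = 6 ballots; Sigma wins 9–6.
Delta vs Gamma: Delta is ranked higher on 4+1+1+4 = 10 ballots, Gamma on 5. Delta wins 10–5.
Delta vs Theta: 6 to 9, Theta.
Delta vs Sigma: Delta is ranked higher on 4+1+1+4 = 10 ballots, Sigma on 5. Delta wins 10–5.
Gamma vs Theta: Gamma, 11–4.
Gamma vs Sigma: Sigma, 9–6.
Theta vs Sigma: Theta is ranked higher on 4+5 = 9 ballots, Sigma on 6. Theta wins 9–6.
Zeta is beaten in every head-to-head and is the Condorcet loser.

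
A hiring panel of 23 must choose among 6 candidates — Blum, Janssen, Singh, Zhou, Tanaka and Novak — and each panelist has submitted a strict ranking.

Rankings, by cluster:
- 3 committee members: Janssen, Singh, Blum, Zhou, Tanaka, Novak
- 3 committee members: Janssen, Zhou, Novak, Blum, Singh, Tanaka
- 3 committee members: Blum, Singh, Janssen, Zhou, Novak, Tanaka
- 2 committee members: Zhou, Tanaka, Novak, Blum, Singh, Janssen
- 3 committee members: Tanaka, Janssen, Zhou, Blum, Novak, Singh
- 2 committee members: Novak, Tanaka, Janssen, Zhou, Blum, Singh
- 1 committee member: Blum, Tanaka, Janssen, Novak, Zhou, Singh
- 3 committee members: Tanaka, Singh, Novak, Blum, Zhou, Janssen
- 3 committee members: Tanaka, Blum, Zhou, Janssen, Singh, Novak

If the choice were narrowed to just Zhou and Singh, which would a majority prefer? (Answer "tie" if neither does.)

Zhou

Ballots ranking Zhou above Singh: 3 + 2 + 3 + 2 + 1 + 3 = 14.
Ballots ranking Singh above Zhou: 23 − 14 = 9.
Zhou wins the head-to-head 14–9.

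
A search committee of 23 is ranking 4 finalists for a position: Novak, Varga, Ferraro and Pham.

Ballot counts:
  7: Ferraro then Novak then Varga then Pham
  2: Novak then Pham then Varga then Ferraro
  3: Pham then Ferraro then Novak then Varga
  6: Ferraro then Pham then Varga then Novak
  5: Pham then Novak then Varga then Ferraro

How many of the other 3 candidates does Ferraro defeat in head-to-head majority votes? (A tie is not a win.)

Ferraro against each rival (23 committee members):
Ferraro vs Novak: 7+3+6 = 16 for Ferraro, 7 for Novak — Ferraro by 16–7.
Ferraro vs Varga: Ferraro is ranked higher on 7+3+6 = 16 ballots, Varga on 7. Ferraro wins 16–7.
Ferraro vs Pham: Ferraro wins 13–10.
Ferraro beats Novak, Varga, Pham — 3 pairwise wins.

3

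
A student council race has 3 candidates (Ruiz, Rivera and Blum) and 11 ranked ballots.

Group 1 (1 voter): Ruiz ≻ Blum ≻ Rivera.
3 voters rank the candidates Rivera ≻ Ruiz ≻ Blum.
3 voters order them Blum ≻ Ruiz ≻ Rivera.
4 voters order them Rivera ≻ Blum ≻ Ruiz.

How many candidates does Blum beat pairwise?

1

Blum against each rival (11 voters):
Blum vs Ruiz: Blum is ranked higher on 3+4 = 7 ballots, Ruiz on 4. Blum wins 7–4.
Blum vs Rivera: Blum preferred on 1+3 = 4 ballots; Rivera wins 7–4.
Blum beats Ruiz; loses to Rivera — 1 pairwise win.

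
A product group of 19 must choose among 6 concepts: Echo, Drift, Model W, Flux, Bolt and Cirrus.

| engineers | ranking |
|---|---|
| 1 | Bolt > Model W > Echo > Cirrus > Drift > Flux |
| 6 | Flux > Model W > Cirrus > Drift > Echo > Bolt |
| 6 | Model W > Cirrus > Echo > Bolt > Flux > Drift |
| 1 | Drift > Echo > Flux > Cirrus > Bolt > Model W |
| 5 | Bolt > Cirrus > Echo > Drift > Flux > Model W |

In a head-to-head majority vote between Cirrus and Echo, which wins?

Ballots ranking Cirrus above Echo: 6 + 6 + 5 = 17.
Ballots ranking Echo above Cirrus: 19 − 17 = 2.
Cirrus wins the head-to-head 17–2.

Cirrus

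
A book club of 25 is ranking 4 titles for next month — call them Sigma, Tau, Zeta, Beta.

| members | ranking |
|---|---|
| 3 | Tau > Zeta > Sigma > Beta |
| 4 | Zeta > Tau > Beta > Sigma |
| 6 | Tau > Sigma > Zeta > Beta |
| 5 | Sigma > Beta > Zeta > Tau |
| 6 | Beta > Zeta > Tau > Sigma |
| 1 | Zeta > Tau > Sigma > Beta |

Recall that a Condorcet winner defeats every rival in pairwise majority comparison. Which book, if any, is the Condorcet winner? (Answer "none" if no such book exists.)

Zeta

Pairwise majorities:
Sigma–Tau: Tau 20–5.
Sigma vs Zeta: Zeta, 14–11.
Sigma vs Beta: 15 to 10, Sigma.
Tau vs Zeta: 9 to 16, Zeta.
Tau vs Beta: Tau preferred on 3+4+6+1 = 14 ballots; Tau wins 14–11.
Zeta vs Beta: 14 to 11, Zeta.
Zeta wins every pairwise contest, so Zeta is the Condorcet winner.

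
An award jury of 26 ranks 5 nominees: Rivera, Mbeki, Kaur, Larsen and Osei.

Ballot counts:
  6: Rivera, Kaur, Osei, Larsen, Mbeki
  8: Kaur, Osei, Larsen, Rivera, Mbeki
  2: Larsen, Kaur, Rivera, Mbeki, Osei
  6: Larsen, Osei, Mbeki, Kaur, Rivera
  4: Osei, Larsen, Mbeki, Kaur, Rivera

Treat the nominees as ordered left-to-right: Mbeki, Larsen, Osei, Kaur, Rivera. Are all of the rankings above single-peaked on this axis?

no

Axis positions: Mbeki=1, Larsen=2, Osei=3, Kaur=4, Rivera=5.
Ballot type 1 (peak Rivera at position 5): ranking walks positions 5-4-3-2-1, expanding outward from the peak — single-peaked.
Ballot type 2 (peak Kaur at position 4): ranking walks positions 4-3-2-5-1, expanding outward from the peak — single-peaked.
Ballot type 3: ranking walks positions 2-4-5-1-3; Kaur is ranked above Osei even though Osei lies between Kaur and the peak Larsen on the axis — preferences dip and rise again. Not single-peaked.
Ballot type 4 (peak Larsen at position 2): ranking walks positions 2-3-1-4-5, expanding outward from the peak — single-peaked.
Ballot type 5 (peak Osei at position 3): ranking walks positions 3-2-1-4-5, expanding outward from the peak — single-peaked.
Ballot type 3 violates single-peakedness, so the profile is not single-peaked on this axis.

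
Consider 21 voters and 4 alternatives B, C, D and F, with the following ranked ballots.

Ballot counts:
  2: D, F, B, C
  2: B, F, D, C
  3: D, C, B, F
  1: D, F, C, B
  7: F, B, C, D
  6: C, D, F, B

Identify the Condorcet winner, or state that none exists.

Head-to-head results (21 voters):
B–C: B 11–10.
B vs D: D wins 12–9.
B vs F: F, 16–5.
C–D: C 13–8.
C–F: F 12–9.
D vs F: D wins 12–9.
Each alternative drops at least one matchup (B loses to D; C loses to B; D loses to C; F loses to D); the cycle B beats C beats D beats B rules out a Condorcet winner.

none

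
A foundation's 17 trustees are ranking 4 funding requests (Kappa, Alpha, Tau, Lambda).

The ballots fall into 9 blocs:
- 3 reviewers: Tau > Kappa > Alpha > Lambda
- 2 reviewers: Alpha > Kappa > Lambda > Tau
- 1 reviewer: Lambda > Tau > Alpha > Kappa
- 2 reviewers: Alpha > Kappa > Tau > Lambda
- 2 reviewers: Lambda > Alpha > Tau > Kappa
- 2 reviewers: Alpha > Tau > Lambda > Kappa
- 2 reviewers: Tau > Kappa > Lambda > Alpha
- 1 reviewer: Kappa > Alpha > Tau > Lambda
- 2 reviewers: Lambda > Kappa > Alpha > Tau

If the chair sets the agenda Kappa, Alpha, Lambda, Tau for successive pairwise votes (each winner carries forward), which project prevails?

Alpha

Round 1: Kappa vs Alpha — 8–9, Alpha advances.
Round 2: Alpha vs Lambda — 10–7, Alpha advances.
Round 3: Alpha vs Tau — 11–6, Alpha advances.
The agenda winner is Alpha.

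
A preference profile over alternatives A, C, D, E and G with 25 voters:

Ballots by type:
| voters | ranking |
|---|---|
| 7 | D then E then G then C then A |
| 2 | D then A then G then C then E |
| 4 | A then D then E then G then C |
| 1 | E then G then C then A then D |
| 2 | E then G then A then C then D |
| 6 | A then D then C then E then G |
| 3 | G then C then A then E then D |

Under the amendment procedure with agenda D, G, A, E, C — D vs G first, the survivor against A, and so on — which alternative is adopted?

A

Round 1: D vs G — 19–6, D advances.
Round 2: D vs A — 9–16, A advances.
Round 3: A vs E — 15–10, A advances.
Round 4: A vs C — 14–11, A advances.
The agenda winner is A.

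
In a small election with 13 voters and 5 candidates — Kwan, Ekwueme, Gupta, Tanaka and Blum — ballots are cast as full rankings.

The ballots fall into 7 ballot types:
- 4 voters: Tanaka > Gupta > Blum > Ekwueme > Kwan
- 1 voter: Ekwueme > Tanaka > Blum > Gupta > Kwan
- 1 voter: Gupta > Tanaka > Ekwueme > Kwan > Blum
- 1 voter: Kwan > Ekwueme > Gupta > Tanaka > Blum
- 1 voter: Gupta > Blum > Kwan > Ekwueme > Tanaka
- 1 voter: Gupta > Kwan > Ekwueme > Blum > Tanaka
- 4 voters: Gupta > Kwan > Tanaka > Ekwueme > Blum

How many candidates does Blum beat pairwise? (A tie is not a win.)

Blum against each rival (13 voters):
Blum vs Kwan: Blum preferred on 4+1+1 = 6 ballots; Kwan wins 7–6.
Blum vs Ekwueme: Blum is ranked higher on 4+1 = 5 ballots, Ekwueme on 8. Ekwueme wins 8–5.
Blum–Gupta: Gupta 12–1.
Blum vs Tanaka: 2 to 11, Tanaka.
Blum beats no one; loses to Kwan, Ekwueme, Gupta, Tanaka — 0 pairwise wins.

0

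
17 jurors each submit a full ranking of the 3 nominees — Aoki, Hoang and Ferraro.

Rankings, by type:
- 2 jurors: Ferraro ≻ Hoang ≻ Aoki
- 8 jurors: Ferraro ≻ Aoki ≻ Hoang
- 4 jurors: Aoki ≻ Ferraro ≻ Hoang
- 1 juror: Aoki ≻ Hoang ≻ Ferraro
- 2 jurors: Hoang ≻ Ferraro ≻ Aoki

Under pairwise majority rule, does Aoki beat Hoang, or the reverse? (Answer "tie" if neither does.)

Ballots ranking Aoki above Hoang: 8 + 4 + 1 = 13.
Ballots ranking Hoang above Aoki: 17 − 13 = 4.
Aoki wins the head-to-head 13–4.

Aoki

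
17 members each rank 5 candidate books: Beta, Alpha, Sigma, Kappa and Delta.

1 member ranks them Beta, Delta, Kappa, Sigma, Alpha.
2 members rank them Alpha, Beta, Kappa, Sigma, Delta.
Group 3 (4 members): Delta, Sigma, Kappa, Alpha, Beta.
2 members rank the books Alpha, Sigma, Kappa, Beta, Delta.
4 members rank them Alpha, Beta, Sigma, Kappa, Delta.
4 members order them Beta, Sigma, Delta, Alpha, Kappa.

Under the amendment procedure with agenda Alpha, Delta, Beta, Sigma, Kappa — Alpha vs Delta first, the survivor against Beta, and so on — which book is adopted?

Round 1: Alpha vs Delta — 8–9, Delta advances.
Round 2: Delta vs Beta — 4–13, Beta advances.
Round 3: Beta vs Sigma — 11–6, Beta advances.
Round 4: Beta vs Kappa — 11–6, Beta advances.
The agenda winner is Beta.

Beta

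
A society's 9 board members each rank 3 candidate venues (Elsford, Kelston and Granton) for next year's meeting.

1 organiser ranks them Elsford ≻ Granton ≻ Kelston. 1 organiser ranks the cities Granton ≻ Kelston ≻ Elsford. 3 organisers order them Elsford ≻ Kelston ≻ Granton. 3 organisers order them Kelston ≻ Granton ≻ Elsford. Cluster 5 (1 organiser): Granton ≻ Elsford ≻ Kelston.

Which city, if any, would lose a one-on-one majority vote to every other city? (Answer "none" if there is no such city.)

none

Pairwise majorities:
Elsford vs Kelston: Elsford, 5–4.
Elsford vs Granton: Granton, 5–4.
Kelston vs Granton: 3+3 = 6 for Kelston, 3 for Granton — Kelston by 6–3.
Each city has at least one pairwise win (Elsford beats Kelston; Kelston beats Granton; Granton beats Elsford) — no Condorcet loser.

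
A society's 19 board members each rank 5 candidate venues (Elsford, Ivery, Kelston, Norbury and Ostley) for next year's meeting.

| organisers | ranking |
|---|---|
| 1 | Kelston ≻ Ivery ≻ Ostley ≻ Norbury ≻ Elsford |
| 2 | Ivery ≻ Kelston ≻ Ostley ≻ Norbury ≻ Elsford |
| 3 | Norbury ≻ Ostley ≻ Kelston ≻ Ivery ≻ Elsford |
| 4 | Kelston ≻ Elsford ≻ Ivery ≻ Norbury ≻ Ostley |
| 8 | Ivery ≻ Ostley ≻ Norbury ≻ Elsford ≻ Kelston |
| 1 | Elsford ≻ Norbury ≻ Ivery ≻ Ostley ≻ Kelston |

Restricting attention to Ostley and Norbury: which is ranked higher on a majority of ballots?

Ballots ranking Ostley above Norbury: 1 + 2 + 8 = 11.
Ballots ranking Norbury above Ostley: 19 − 11 = 8.
Ostley wins the head-to-head 11–8.

Ostley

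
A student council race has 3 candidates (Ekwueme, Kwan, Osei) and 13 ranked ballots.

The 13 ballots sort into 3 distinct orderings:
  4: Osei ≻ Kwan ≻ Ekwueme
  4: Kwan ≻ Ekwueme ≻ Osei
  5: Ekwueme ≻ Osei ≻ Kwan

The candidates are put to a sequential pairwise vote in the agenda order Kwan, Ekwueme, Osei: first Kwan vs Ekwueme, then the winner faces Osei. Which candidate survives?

Osei

Round 1: Kwan vs Ekwueme — 8–5, Kwan advances.
Round 2: Kwan vs Osei — 4–9, Osei advances.
Osei survives the agenda.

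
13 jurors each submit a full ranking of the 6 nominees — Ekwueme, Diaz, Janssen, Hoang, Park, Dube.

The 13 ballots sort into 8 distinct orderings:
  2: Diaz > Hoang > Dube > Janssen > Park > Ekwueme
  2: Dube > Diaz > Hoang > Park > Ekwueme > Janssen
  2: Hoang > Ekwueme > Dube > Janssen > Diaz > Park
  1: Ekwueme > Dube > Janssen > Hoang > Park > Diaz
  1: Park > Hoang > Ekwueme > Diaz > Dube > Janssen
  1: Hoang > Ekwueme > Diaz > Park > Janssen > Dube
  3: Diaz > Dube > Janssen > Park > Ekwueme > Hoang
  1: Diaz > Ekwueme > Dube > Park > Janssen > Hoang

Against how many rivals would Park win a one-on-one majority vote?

Park against each rival (13 jurors):
Park vs Ekwueme: 2+2+1+3 = 8 for Park, 5 for Ekwueme — Park by 8–5.
Park vs Diaz: Diaz, 11–2.
Park vs Janssen: 5 to 8, Janssen.
Park–Hoang: Hoang 8–5.
Park vs Dube: Park preferred on 1+1 = 2 ballots; Dube wins 11–2.
Park beats Ekwueme; loses to Diaz, Janssen, Hoang, Dube — 1 pairwise win.

1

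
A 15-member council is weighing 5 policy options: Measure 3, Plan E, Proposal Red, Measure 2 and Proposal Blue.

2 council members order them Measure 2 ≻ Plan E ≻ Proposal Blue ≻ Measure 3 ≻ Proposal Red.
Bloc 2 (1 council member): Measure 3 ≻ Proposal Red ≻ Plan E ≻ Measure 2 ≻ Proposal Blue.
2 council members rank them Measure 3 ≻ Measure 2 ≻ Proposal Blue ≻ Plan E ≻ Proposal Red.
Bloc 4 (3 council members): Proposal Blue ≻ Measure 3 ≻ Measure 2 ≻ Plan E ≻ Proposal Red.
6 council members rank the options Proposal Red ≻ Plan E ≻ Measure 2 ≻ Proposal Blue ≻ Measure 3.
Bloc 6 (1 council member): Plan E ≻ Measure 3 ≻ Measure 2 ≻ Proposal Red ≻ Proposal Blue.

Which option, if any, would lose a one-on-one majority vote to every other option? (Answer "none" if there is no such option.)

Pairwise majorities:
Measure 3–Plan E: Plan E 9–6.
Measure 3 vs Proposal Red: 9 to 6, Measure 3.
Measure 3 vs Measure 2: Measure 3 preferred on 1+2+3+1 = 7 ballots; Measure 2 wins 8–7.
Measure 3–Proposal Blue: Proposal Blue 11–4.
Plan E vs Proposal Red: Plan E preferred on 2+2+3+1 = 8 ballots; Plan E wins 8–7.
Plan E vs Measure 2: Plan E wins 8–7.
Plan E vs Proposal Blue: Plan E wins 10–5.
Proposal Red vs Measure 2: Measure 2 wins 8–7.
Proposal Red vs Proposal Blue: Proposal Red, 8–7.
Measure 2 vs Proposal Blue: Measure 2 is ranked higher on 2+1+2+6+1 = 12 ballots, Proposal Blue on 3. Measure 2 wins 12–3.
Every option wins at least one matchup (Measure 3 beats Proposal Red; Plan E beats Measure 3; Proposal Red beats Proposal Blue; Measure 2 beats Measure 3; Proposal Blue beats Measure 3), so there is no Condorcet loser.

none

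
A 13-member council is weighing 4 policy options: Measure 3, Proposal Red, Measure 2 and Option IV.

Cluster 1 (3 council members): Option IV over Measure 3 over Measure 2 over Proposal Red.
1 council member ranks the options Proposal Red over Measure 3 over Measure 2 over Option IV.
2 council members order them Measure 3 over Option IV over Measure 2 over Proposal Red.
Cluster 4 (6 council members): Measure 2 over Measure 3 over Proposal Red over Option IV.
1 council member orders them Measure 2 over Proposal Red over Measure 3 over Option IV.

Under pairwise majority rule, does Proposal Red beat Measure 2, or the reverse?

Measure 2

Ballots ranking Proposal Red above Measure 2: 1.
Ballots ranking Measure 2 above Proposal Red: 13 − 1 = 12.
Measure 2 wins the head-to-head 12–1.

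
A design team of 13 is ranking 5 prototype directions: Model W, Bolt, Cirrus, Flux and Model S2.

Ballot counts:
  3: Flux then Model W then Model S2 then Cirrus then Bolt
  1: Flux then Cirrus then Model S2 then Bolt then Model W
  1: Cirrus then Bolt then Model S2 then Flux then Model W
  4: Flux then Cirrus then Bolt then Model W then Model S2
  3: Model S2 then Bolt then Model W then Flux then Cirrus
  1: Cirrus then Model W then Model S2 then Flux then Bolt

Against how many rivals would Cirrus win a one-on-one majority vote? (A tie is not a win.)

3

Cirrus against each rival (13 engineers):
Cirrus vs Model W: 1+1+4+1 = 7 for Cirrus, 6 for Model W — Cirrus by 7–6.
Cirrus vs Bolt: 10 to 3, Cirrus.
Cirrus vs Flux: Flux, 11–2.
Cirrus vs Model S2: Cirrus, 7–6.
Cirrus beats Model W, Bolt, Model S2; loses to Flux — 3 pairwise wins.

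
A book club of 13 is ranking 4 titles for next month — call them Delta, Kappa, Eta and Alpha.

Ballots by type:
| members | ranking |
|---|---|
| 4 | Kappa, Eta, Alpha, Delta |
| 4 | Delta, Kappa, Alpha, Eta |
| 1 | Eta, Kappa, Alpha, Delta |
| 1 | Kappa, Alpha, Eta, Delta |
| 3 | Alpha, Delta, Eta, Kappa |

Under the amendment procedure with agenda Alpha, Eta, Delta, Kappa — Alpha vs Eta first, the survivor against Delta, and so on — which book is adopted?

Round 1: Alpha vs Eta — 8–5, Alpha advances.
Round 2: Alpha vs Delta — 9–4, Alpha advances.
Round 3: Alpha vs Kappa — 3–10, Kappa advances.
Kappa survives the agenda.

Kappa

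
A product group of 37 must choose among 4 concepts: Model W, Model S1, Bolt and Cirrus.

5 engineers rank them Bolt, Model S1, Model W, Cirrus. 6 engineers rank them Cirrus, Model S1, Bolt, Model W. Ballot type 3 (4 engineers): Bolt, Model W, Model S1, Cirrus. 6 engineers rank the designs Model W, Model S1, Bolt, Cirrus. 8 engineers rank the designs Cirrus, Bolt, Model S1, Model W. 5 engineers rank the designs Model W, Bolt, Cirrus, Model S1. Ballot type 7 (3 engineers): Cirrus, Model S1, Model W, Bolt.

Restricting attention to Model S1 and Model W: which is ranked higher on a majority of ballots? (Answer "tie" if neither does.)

Model S1

Ballots ranking Model S1 above Model W: 5 + 6 + 8 + 3 = 22.
Ballots ranking Model W above Model S1: 37 − 22 = 15.
Model S1 wins the head-to-head 22–15.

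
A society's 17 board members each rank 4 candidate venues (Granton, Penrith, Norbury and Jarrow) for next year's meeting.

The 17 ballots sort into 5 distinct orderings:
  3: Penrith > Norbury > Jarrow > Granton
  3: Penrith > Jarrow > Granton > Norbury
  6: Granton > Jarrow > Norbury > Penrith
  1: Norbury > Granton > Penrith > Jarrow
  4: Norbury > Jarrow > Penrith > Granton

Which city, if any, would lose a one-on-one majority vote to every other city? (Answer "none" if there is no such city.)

Pairwise majorities:
Granton vs Penrith: 7 to 10, Penrith.
Granton vs Norbury: Granton is ranked higher on 3+6 = 9 ballots, Norbury on 8. Granton wins 9–8.
Granton vs Jarrow: 6+1 = 7 for Granton, 10 for Jarrow — Jarrow by 10–7.
Penrith vs Norbury: Norbury wins 11–6.
Penrith vs Jarrow: Jarrow, 10–7.
Norbury vs Jarrow: Jarrow wins 9–8.
Each city has at least one pairwise win (Granton beats Norbury; Penrith beats Granton; Norbury beats Penrith; Jarrow beats Granton) — no Condorcet loser.

none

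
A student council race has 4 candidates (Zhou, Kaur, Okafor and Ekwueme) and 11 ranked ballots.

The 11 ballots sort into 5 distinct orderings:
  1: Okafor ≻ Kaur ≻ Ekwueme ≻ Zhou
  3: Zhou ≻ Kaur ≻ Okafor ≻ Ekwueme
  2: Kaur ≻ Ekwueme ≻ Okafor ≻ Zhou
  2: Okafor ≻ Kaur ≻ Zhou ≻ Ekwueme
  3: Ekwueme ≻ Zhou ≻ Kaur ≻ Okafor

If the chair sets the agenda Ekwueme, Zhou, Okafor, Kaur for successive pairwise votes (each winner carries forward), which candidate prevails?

Kaur

Round 1: Ekwueme vs Zhou — 6–5, Ekwueme advances.
Round 2: Ekwueme vs Okafor — 5–6, Okafor advances.
Round 3: Okafor vs Kaur — 3–8, Kaur advances.
Kaur survives the agenda.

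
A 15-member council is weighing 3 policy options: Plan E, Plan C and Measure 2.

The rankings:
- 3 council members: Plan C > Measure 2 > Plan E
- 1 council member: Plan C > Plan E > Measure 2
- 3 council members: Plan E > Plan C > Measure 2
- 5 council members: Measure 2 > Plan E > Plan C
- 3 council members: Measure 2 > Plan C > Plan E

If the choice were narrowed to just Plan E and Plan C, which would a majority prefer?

Plan E

Ballots ranking Plan E above Plan C: 3 + 5 = 8.
Ballots ranking Plan C above Plan E: 15 − 8 = 7.
Plan E wins the head-to-head 8–7.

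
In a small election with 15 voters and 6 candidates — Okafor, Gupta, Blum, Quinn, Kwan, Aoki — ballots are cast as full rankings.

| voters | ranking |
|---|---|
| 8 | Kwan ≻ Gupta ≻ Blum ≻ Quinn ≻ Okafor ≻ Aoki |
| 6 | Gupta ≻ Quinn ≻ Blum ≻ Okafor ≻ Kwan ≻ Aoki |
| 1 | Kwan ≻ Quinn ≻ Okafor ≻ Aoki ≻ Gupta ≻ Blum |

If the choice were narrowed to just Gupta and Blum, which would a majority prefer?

Ballots ranking Gupta above Blum: 8 + 6 + 1 = 15.
Ballots ranking Blum above Gupta: 15 − 15 = 0.
Gupta wins the head-to-head 15–0.

Gupta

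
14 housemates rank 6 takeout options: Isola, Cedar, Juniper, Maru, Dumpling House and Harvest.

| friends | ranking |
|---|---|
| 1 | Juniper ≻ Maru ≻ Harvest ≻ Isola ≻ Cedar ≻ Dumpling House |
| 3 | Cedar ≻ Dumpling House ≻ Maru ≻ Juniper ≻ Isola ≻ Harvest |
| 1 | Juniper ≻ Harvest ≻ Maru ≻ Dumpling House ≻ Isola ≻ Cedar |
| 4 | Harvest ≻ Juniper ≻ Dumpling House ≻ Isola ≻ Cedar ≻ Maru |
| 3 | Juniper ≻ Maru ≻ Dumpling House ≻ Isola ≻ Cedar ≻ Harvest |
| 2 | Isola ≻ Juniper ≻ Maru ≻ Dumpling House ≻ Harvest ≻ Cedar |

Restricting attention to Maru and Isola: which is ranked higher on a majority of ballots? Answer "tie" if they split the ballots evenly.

Maru

Ballots ranking Maru above Isola: 1 + 3 + 1 + 3 = 8.
Ballots ranking Isola above Maru: 14 − 8 = 6.
Maru wins the head-to-head 8–6.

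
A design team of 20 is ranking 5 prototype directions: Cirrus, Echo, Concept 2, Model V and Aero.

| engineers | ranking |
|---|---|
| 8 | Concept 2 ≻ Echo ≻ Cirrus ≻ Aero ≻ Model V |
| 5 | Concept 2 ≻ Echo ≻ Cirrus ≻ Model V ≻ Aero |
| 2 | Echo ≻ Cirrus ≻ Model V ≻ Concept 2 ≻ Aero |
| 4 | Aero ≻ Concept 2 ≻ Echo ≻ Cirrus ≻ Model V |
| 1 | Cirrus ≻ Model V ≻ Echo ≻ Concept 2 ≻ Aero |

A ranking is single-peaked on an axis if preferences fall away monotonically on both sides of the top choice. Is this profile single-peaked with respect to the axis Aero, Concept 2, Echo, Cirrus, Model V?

Axis positions: Aero=1, Concept 2=2, Echo=3, Cirrus=4, Model V=5.
Cluster 1 (peak Concept 2 at position 2): ranking walks positions 2-3-4-1-5, expanding outward from the peak — single-peaked.
Cluster 2 (peak Concept 2 at position 2): ranking walks positions 2-3-4-5-1, expanding outward from the peak — single-peaked.
Cluster 3 (peak Echo at position 3): ranking walks positions 3-4-5-2-1, expanding outward from the peak — single-peaked.
Cluster 4 (peak Aero at position 1): ranking walks positions 1-2-3-4-5, expanding outward from the peak — single-peaked.
Cluster 5 (peak Cirrus at position 4): ranking walks positions 4-5-3-2-1, expanding outward from the peak — single-peaked.
Every ranking is single-peaked on this axis.

yes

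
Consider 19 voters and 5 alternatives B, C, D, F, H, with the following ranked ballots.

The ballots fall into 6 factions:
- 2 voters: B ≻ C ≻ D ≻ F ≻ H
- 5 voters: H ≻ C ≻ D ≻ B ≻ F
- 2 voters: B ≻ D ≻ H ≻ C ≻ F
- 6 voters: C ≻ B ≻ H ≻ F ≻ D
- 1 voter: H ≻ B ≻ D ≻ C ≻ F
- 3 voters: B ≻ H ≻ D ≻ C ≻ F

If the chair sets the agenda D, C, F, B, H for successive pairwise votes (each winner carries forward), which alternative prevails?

Round 1: D vs C — 6–13, C advances.
Round 2: C vs F — 19–0, C advances.
Round 3: C vs B — 11–8, C advances.
Round 4: C vs H — 8–11, H advances.
H survives the agenda.

H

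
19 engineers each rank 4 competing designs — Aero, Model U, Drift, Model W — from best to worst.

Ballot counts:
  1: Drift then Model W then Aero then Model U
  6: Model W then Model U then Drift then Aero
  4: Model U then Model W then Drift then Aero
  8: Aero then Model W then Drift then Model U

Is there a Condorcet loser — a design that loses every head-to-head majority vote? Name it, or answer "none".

Pairwise majorities:
Aero vs Model U: 9 to 10, Model U.
Aero vs Drift: Drift wins 11–8.
Aero vs Model W: Model W wins 11–8.
Model U vs Drift: 10 to 9, Model U.
Model U vs Model W: Model W, 15–4.
Drift vs Model W: 1 for Drift, 18 for Model W — Model W by 18–1.
Only Aero has no wins; Aero is the Condorcet loser.

Aero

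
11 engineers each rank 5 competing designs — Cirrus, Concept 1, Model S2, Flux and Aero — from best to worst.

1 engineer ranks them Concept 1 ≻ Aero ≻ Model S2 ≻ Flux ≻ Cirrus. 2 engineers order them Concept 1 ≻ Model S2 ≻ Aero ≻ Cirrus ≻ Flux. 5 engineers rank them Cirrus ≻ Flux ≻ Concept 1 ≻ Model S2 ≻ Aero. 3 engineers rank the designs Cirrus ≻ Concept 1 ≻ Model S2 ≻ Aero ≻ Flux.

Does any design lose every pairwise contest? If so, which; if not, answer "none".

Flux

Head-to-head results (11 engineers):
Cirrus vs Concept 1: Cirrus is ranked higher on 5+3 = 8 ballots, Concept 1 on 3. Cirrus wins 8–3.
Cirrus vs Model S2: 8 to 3, Cirrus.
Cirrus–Flux: Cirrus 10–1.
Cirrus vs Aero: Cirrus, 8–3.
Concept 1 vs Model S2: 11 to 0, Concept 1.
Concept 1 vs Flux: 6 to 5, Concept 1.
Concept 1 vs Aero: 1+2+5+3 = 11 for Concept 1, 0 for Aero — Concept 1 by 11–0.
Model S2 vs Flux: 6 to 5, Model S2.
Model S2 vs Aero: Model S2 preferred on 2+5+3 = 10 ballots; Model S2 wins 10–1.
Flux–Aero: Aero 6–5.
Flux loses to every other design — it is the Condorcet loser.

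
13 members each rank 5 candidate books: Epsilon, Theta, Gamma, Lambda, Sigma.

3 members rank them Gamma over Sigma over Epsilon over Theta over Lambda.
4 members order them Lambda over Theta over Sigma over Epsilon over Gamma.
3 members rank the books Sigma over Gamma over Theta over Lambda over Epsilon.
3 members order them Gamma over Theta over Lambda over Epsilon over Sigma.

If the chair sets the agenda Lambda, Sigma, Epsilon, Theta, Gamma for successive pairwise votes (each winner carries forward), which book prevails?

Gamma

Round 1: Lambda vs Sigma — 7–6, Lambda advances.
Round 2: Lambda vs Epsilon — 10–3, Lambda advances.
Round 3: Lambda vs Theta — 4–9, Theta advances.
Round 4: Theta vs Gamma — 4–9, Gamma advances.
The agenda winner is Gamma.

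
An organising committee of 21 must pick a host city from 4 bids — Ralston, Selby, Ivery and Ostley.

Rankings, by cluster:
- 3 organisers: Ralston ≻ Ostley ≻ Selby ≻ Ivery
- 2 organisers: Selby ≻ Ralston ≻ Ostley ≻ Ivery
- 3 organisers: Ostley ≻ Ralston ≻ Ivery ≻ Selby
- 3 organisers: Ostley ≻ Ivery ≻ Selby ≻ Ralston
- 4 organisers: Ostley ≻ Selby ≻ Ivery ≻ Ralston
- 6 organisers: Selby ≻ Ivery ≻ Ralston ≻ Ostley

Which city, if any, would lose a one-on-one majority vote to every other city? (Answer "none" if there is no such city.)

Pairwise majorities:
Ralston vs Selby: Ralston is ranked higher on 3+3 = 6 ballots, Selby on 15. Selby wins 15–6.
Ralston vs Ivery: Ivery wins 13–8.
Ralston vs Ostley: Ralston, 11–10.
Selby vs Ivery: Selby is ranked higher on 3+2+4+6 = 15 ballots, Ivery on 6. Selby wins 15–6.
Selby–Ostley: Ostley 13–8.
Ivery vs Ostley: Ivery preferred on 6 ballots; Ostley wins 15–6.
Each city has at least one pairwise win (Ralston beats Ostley; Selby beats Ralston; Ivery beats Ralston; Ostley beats Selby) — no Condorcet loser.

none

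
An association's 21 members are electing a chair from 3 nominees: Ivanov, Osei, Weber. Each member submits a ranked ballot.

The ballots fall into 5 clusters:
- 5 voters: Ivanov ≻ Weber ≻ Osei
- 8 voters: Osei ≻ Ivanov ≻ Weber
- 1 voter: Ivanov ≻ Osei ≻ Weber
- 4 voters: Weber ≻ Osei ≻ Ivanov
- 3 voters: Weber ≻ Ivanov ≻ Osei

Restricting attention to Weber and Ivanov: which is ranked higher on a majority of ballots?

Ballots ranking Weber above Ivanov: 4 + 3 = 7.
Ballots ranking Ivanov above Weber: 21 − 7 = 14.
Ivanov wins the head-to-head 14–7.

Ivanov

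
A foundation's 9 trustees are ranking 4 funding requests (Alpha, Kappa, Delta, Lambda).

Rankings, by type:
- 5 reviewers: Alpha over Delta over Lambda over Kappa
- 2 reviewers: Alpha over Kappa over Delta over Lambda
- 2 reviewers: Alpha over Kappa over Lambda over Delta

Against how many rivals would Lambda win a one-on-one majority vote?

Lambda against each rival (9 reviewers):
Lambda vs Alpha: 0 for Lambda, 9 for Alpha — Alpha by 9–0.
Lambda–Kappa: Lambda 5–4.
Lambda vs Delta: Delta wins 7–2.
Lambda beats Kappa; loses to Alpha, Delta — 1 pairwise win.

1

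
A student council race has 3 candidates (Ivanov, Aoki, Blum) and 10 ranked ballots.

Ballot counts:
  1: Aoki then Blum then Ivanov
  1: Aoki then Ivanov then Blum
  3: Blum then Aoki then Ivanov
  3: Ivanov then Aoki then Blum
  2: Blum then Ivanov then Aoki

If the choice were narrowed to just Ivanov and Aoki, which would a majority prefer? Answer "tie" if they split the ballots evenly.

tie

Ballots ranking Ivanov above Aoki: 3 + 2 = 5.
Ballots ranking Aoki above Ivanov: 10 − 5 = 5.
5–5: the pair ties.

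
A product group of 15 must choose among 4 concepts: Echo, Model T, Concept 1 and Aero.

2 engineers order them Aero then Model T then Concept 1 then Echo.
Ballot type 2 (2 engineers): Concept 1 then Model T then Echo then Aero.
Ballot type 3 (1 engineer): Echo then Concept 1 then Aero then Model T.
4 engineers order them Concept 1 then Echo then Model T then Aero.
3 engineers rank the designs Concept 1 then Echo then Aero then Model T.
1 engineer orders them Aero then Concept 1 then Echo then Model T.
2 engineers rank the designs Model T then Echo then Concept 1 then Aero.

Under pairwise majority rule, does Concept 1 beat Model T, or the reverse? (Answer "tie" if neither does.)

Ballots ranking Concept 1 above Model T: 2 + 1 + 4 + 3 + 1 = 11.
Ballots ranking Model T above Concept 1: 15 − 11 = 4.
Concept 1 wins the head-to-head 11–4.

Concept 1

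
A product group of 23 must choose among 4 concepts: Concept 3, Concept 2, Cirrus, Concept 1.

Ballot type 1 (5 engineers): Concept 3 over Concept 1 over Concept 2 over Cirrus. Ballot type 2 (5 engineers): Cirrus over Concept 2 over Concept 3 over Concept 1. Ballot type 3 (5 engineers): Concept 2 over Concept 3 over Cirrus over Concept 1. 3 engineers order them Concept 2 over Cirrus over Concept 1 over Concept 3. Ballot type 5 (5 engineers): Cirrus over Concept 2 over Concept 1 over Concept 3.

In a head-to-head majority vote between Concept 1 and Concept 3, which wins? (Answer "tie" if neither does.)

Ballots ranking Concept 1 above Concept 3: 3 + 5 = 8.
Ballots ranking Concept 3 above Concept 1: 23 − 8 = 15.
Concept 3 wins the head-to-head 15–8.

Concept 3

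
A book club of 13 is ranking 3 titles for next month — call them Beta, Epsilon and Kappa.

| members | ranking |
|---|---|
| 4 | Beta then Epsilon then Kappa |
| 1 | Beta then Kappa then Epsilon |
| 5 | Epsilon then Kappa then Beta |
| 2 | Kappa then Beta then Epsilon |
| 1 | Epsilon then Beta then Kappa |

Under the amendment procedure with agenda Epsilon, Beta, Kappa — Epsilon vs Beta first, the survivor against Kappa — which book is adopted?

Kappa

Round 1: Epsilon vs Beta — 6–7, Beta advances.
Round 2: Beta vs Kappa — 6–7, Kappa advances.
Kappa survives the agenda.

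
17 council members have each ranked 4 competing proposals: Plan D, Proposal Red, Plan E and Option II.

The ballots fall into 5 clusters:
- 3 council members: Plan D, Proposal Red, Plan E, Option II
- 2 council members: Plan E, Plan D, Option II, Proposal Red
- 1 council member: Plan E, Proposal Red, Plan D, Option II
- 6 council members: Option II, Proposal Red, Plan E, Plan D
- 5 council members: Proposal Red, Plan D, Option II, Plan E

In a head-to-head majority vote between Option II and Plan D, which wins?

Ballots ranking Option II above Plan D: 6.
Ballots ranking Plan D above Option II: 17 − 6 = 11.
Plan D wins the head-to-head 11–6.

Plan D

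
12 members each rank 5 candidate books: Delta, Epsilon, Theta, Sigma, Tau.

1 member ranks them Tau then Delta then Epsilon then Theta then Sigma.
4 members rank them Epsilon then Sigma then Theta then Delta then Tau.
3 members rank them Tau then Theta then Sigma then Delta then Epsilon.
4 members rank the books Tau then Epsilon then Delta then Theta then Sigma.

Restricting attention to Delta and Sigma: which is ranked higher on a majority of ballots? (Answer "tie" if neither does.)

Sigma

Ballots ranking Delta above Sigma: 1 + 4 = 5.
Ballots ranking Sigma above Delta: 12 − 5 = 7.
Sigma wins the head-to-head 7–5.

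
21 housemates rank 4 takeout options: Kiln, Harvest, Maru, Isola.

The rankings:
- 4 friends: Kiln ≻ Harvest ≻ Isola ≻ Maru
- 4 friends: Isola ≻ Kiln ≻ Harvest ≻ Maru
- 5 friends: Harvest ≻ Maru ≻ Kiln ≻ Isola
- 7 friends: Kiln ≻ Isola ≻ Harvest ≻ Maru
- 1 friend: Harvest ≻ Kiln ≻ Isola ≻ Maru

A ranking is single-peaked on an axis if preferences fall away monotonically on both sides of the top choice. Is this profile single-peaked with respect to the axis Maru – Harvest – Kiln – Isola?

Axis positions: Maru=1, Harvest=2, Kiln=3, Isola=4.
Type 1 (peak Kiln at position 3): ranking walks positions 3-2-4-1, expanding outward from the peak — single-peaked.
Type 2 (peak Isola at position 4): ranking walks positions 4-3-2-1, expanding outward from the peak — single-peaked.
Type 3 (peak Harvest at position 2): ranking walks positions 2-1-3-4, expanding outward from the peak — single-peaked.
Type 4 (peak Kiln at position 3): ranking walks positions 3-4-2-1, expanding outward from the peak — single-peaked.
Type 5 (peak Harvest at position 2): ranking walks positions 2-3-4-1, expanding outward from the peak — single-peaked.
Every ranking is single-peaked on this axis.

yes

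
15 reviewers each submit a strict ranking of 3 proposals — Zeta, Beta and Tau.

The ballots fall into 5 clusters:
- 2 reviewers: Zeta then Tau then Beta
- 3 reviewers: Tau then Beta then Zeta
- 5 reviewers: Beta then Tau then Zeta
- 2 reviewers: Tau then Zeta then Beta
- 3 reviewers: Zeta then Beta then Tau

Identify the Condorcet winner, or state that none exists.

Pairwise majorities:
Zeta vs Beta: Beta, 8–7.
Zeta vs Tau: Tau wins 10–5.
Beta vs Tau: 5+3 = 8 for Beta, 7 for Tau — Beta by 8–7.
Beta defeats every rival head-to-head and is the Condorcet winner.

Beta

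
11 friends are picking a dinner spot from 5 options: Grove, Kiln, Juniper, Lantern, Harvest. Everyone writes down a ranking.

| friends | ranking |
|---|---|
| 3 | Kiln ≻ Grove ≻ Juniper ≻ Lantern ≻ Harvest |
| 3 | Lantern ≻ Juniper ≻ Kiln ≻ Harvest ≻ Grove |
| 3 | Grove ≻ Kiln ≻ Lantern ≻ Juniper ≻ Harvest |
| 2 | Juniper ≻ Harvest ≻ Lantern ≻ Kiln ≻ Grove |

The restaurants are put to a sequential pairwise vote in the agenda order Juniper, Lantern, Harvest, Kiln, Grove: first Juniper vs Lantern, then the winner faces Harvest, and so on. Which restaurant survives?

Kiln

Round 1: Juniper vs Lantern — 5–6, Lantern advances.
Round 2: Lantern vs Harvest — 9–2, Lantern advances.
Round 3: Lantern vs Kiln — 5–6, Kiln advances.
Round 4: Kiln vs Grove — 8–3, Kiln advances.
Kiln survives the agenda.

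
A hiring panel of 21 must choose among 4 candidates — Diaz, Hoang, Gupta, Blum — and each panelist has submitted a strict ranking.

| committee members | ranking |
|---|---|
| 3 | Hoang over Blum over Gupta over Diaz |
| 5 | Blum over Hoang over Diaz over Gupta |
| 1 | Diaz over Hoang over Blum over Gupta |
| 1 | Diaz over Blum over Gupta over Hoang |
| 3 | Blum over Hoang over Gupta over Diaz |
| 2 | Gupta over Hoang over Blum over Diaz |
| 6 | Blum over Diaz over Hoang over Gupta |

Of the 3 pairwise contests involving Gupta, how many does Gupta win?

Gupta against each rival (21 committee members):
Gupta vs Diaz: 3+3+2 = 8 for Gupta, 13 for Diaz — Diaz by 13–8.
Gupta vs Hoang: 3 to 18, Hoang.
Gupta vs Blum: Blum wins 19–2.
Gupta beats no one; loses to Diaz, Hoang, Blum — 0 pairwise wins.

0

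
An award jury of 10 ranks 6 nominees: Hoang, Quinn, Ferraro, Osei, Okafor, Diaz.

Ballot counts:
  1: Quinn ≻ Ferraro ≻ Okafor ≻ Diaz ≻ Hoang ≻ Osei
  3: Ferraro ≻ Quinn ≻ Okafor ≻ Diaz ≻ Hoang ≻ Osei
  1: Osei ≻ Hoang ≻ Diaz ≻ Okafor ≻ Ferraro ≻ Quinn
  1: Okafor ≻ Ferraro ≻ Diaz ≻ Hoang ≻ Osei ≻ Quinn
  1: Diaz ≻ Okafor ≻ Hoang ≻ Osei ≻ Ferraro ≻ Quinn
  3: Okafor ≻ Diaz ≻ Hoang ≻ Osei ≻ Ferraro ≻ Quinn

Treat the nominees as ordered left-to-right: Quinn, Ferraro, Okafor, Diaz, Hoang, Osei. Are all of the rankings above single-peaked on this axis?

yes

Axis positions: Quinn=1, Ferraro=2, Okafor=3, Diaz=4, Hoang=5, Osei=6.
Type 1 (peak Quinn at position 1): ranking walks positions 1-2-3-4-5-6, expanding outward from the peak — single-peaked.
Type 2 (peak Ferraro at position 2): ranking walks positions 2-1-3-4-5-6, expanding outward from the peak — single-peaked.
Type 3 (peak Osei at position 6): ranking walks positions 6-5-4-3-2-1, expanding outward from the peak — single-peaked.
Type 4 (peak Okafor at position 3): ranking walks positions 3-2-4-5-6-1, expanding outward from the peak — single-peaked.
Type 5 (peak Diaz at position 4): ranking walks positions 4-3-5-6-2-1, expanding outward from the peak — single-peaked.
Type 6 (peak Okafor at position 3): ranking walks positions 3-4-5-6-2-1, expanding outward from the peak — single-peaked.
Every ranking is single-peaked on this axis.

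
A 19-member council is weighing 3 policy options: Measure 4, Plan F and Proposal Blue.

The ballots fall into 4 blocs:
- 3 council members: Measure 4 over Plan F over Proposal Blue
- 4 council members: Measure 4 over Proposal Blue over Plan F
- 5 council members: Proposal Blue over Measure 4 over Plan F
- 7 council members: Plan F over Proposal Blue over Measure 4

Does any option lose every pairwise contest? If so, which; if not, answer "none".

Pairwise majorities:
Measure 4 vs Plan F: Measure 4, 12–7.
Measure 4 vs Proposal Blue: 7 to 12, Proposal Blue.
Plan F vs Proposal Blue: 10 to 9, Plan F.
No option is winless: Measure 4 beats Plan F; Plan F beats Proposal Blue; Proposal Blue beats Measure 4. There is no Condorcet loser.

none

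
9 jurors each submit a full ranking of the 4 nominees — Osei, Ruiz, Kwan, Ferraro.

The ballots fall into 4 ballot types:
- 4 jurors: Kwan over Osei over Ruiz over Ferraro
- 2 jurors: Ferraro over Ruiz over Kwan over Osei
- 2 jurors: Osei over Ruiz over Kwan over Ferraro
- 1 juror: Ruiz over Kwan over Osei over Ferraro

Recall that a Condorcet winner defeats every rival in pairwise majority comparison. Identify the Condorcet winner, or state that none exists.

none

Pairwise majorities:
Osei–Ruiz: Osei 6–3.
Osei vs Kwan: Osei is ranked higher on 2 ballots, Kwan on 7. Kwan wins 7–2.
Osei vs Ferraro: Osei is ranked higher on 4+2+1 = 7 ballots, Ferraro on 2. Osei wins 7–2.
Ruiz vs Kwan: Ruiz is ranked higher on 2+2+1 = 5 ballots, Kwan on 4. Ruiz wins 5–4.
Ruiz vs Ferraro: 4+2+1 = 7 for Ruiz, 2 for Ferraro — Ruiz by 7–2.
Kwan vs Ferraro: Kwan preferred on 4+2+1 = 7 ballots; Kwan wins 7–2.
Every nominee loses at least once (Osei loses to Kwan; Ruiz loses to Osei; Kwan loses to Ruiz; Ferraro loses to Osei). The majority relation contains the cycle Osei > Ruiz > Kwan > Osei, so there is no Condorcet winner.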